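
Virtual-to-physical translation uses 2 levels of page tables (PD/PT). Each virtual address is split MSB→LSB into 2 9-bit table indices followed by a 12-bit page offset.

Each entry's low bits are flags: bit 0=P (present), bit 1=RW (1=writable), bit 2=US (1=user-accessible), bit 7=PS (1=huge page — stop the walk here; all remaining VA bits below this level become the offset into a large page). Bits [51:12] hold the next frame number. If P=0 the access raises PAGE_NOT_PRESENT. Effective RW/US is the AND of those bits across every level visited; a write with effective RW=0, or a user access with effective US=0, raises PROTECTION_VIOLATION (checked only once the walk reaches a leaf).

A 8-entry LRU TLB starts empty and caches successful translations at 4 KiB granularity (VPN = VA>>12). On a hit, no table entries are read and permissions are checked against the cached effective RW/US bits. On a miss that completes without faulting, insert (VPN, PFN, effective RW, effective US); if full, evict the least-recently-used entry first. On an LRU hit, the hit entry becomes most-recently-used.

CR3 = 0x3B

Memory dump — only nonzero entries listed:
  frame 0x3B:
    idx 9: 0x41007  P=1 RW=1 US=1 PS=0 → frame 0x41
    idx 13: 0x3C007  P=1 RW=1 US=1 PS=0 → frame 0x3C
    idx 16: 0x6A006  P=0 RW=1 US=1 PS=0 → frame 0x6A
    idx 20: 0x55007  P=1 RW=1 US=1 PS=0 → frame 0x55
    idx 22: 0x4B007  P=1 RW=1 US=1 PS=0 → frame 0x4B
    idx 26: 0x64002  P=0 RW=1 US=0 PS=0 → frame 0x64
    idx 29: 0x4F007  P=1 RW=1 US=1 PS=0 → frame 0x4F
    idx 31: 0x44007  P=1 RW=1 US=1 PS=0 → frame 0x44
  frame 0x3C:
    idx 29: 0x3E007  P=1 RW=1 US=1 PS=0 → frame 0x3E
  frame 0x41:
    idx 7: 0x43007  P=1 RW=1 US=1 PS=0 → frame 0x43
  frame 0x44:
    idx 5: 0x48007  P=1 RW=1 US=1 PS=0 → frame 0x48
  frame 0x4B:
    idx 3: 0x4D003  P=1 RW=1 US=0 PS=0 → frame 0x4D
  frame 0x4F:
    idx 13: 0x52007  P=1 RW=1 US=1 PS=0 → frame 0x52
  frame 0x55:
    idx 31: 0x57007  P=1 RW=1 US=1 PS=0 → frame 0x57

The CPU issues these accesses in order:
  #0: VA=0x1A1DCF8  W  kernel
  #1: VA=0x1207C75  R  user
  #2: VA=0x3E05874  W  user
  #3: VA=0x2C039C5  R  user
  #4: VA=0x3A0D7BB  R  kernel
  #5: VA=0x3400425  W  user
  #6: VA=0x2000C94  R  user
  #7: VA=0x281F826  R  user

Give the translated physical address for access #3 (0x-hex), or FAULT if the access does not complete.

Trace:
#0 VA=0x1A1DCF8 (w,kernel):
  lvl0: tbl 0x3B, slot 13 ⇒ 0x3C007 (P1/RW1/US1/PS0)
  lvl1: tbl 0x3C, slot 29 ⇒ 0x3E007 (P1/RW1/US1/PS0)
  ✓ 0x3ECF8  — 2 lookups
#1 VA=0x1207C75 (r,user):
  lvl0: tbl 0x3B, slot 9 ⇒ 0x41007 (P1/RW1/US1/PS0)
  lvl1: tbl 0x41, slot 7 ⇒ 0x43007 (P1/RW1/US1/PS0)
  ✓ 0x43C75  — 2 lookups
#2 VA=0x3E05874 (w,user):
  lvl0: tbl 0x3B, slot 31 ⇒ 0x44007 (P1/RW1/US1/PS0)
  lvl1: tbl 0x44, slot 5 ⇒ 0x48007 (P1/RW1/US1/PS0)
  ✓ 0x48874  — 2 lookups
#3 VA=0x2C039C5 (r,user):
  lvl0: tbl 0x3B, slot 22 ⇒ 0x4B007 (P1/RW1/US1/PS0)
  lvl1: tbl 0x4B, slot 3 ⇒ 0x4D003 (P1/RW1/US0/PS0)
  ✗ PROTECTION_VIOLATION  [2 reads]
#4 VA=0x3A0D7BB (r,kernel):
  lvl0: tbl 0x3B, slot 29 ⇒ 0x4F007 (P1/RW1/US1/PS0)
  lvl1: tbl 0x4F, slot 13 ⇒ 0x52007 (P1/RW1/US1/PS0)
  ✓ 0x527BB  — 2 lookups
#5 VA=0x3400425 (w,user):
  lvl0: tbl 0x3B, slot 26 ⇒ 0x64002 (P0/RW1/US0/PS0)
  ✗ PAGE_NOT_PRESENT  [1 reads]
#6 VA=0x2000C94 (r,user):
  lvl0: tbl 0x3B, slot 16 ⇒ 0x6A006 (P0/RW1/US1/PS0)
  ✗ PAGE_NOT_PRESENT  [1 reads]
#7 VA=0x281F826 (r,user):
  lvl0: tbl 0x3B, slot 20 ⇒ 0x55007 (P1/RW1/US1/PS0)
  lvl1: tbl 0x55, slot 31 ⇒ 0x57007 (P1/RW1/US1/PS0)
  ✓ 0x57826  — 2 lookups

Access #3 PA: FAULT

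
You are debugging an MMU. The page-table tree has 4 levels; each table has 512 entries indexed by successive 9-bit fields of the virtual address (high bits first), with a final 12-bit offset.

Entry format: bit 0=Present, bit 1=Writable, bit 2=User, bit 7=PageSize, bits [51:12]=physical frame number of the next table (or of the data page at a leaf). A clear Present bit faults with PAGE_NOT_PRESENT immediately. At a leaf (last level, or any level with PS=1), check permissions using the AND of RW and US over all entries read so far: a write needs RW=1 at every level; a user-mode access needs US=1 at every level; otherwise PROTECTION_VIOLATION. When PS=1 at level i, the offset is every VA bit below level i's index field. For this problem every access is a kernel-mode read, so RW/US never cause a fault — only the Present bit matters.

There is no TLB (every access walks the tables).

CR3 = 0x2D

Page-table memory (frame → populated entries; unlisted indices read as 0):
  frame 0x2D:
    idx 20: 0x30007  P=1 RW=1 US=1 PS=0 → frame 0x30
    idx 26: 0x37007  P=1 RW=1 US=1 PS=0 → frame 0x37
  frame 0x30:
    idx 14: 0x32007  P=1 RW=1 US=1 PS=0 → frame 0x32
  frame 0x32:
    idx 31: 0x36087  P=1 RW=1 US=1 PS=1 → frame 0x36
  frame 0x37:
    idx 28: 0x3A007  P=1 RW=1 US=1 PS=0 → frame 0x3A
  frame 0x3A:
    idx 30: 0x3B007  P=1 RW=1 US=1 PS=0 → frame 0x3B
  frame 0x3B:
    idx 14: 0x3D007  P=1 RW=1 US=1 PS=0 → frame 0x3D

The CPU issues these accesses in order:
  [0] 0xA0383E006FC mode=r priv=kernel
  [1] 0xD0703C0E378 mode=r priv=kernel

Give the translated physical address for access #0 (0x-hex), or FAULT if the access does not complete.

Walk each access:
#0 VA=0xA0383E006FC (r,kernel):
  L0 @0x2D[20] → 0x30007  P=1,RW=1,US=1,PS=0
  L1 @0x30[14] → 0x32007  P=1,RW=1,US=1,PS=0
  L2 @0x32[31] → 0x36087  P=1,RW=1,US=1,PS=1
  ✓ 0x366FC (huge @L2)  — 3 lookups
#1 VA=0xD0703C0E378 (r,kernel):
  L0 @0x2D[26] → 0x37007  P=1,RW=1,US=1,PS=0
  L1 @0x37[28] → 0x3A007  P=1,RW=1,US=1,PS=0
  L2 @0x3A[30] → 0x3B007  P=1,RW=1,US=1,PS=0
  L3 @0x3B[14] → 0x3D007  P=1,RW=1,US=1,PS=0
  ✓ 0x3D378  — 4 lookups

Access #0 PA: 0x366FC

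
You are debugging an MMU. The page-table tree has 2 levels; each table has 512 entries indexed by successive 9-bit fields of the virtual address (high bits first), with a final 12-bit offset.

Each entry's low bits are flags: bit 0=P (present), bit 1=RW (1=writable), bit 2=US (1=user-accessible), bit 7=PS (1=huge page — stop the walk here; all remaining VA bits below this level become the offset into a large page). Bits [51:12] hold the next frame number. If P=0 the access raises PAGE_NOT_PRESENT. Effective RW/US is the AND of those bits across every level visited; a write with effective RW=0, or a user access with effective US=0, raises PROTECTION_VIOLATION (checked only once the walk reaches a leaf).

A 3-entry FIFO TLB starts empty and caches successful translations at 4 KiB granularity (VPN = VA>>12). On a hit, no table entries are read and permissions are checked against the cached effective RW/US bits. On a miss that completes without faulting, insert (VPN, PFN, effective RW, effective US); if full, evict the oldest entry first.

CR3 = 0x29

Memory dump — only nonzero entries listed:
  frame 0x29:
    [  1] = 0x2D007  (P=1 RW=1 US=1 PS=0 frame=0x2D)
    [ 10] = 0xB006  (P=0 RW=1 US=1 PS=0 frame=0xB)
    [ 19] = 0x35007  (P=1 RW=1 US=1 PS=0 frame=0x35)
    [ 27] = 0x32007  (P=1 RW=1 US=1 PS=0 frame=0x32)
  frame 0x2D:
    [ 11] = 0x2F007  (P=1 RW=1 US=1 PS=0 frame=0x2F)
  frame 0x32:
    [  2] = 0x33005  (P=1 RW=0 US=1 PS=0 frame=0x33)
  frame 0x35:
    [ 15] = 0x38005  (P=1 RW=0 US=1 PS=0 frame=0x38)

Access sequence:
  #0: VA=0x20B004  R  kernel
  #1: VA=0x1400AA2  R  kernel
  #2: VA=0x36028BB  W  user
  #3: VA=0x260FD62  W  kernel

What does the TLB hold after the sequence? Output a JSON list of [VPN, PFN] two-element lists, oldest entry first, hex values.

Walk each access:
#0 VA=0x20B004 (r,kernel):
  lvl0: tbl 0x29, slot 1 ⇒ 0x2D007 (P1/RW1/US1/PS0)
  lvl1: tbl 0x2D, slot 11 ⇒ 0x2F007 (P1/RW1/US1/PS0)
  ⇒ phys 0x2F004  [2 reads]
#1 VA=0x1400AA2 (r,kernel):
  lvl0: tbl 0x29, slot 10 ⇒ 0xB006 (P0/RW1/US1/PS0)
  → PAGE_NOT_PRESENT  (1 entries read)
#2 VA=0x36028BB (w,user):
  lvl0: tbl 0x29, slot 27 ⇒ 0x32007 (P1/RW1/US1/PS0)
  lvl1: tbl 0x32, slot 2 ⇒ 0x33005 (P1/RW0/US1/PS0)
  → PROTECTION_VIOLATION  (2 entries read)
#3 VA=0x260FD62 (w,kernel):
  lvl0: tbl 0x29, slot 19 ⇒ 0x35007 (P1/RW1/US1/PS0)
  lvl1: tbl 0x35, slot 15 ⇒ 0x38005 (P1/RW0/US1/PS0)
  → PROTECTION_VIOLATION  (2 entries read)

TLB: [["0x20B", "0x2F"]]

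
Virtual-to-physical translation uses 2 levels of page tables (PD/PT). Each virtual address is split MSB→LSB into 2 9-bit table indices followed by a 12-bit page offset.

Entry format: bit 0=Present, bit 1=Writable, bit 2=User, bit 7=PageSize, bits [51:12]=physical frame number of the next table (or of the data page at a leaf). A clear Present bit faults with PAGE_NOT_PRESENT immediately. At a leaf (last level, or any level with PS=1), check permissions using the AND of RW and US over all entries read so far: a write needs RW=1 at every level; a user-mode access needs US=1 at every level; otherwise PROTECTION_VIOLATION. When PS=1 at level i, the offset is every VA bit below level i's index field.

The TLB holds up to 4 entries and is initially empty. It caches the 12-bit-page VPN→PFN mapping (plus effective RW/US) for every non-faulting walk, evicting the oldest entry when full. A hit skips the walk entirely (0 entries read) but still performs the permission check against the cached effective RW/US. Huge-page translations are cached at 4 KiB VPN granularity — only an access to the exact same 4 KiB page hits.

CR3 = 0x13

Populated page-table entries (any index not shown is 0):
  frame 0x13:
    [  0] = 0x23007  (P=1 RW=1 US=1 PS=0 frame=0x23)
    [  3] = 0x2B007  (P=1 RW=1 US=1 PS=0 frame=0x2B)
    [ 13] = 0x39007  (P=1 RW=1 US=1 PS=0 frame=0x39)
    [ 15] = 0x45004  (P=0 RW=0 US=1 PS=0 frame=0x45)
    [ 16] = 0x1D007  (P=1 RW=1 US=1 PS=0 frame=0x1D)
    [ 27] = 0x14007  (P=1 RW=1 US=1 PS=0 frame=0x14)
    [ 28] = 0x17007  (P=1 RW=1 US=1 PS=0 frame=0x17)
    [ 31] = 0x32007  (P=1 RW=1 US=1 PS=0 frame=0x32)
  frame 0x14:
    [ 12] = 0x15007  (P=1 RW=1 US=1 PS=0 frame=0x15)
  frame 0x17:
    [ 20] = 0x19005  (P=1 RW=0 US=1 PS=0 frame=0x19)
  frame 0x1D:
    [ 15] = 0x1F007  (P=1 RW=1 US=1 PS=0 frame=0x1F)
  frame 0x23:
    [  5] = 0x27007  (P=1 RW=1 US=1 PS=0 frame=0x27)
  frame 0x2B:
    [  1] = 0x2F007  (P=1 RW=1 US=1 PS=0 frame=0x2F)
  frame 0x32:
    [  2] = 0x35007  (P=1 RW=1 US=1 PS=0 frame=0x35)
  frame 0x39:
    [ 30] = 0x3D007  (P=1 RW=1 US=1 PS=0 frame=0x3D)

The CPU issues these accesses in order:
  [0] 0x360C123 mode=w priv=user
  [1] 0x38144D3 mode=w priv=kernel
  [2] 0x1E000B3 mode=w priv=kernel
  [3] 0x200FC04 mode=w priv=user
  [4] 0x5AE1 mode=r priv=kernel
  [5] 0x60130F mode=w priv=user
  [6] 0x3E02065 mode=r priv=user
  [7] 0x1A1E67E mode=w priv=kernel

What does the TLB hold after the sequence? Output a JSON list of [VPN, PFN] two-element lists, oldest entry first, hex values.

Per-access translation:
#0 VA=0x360C123 (w,user):
  L0: frame=0x13 idx=27 entry=0x14007 [P=1 RW=1 US=1 PS=0]
  L1: frame=0x14 idx=12 entry=0x15007 [P=1 RW=1 US=1 PS=0]
  ✓ 0x15123  — 2 lookups
#1 VA=0x38144D3 (w,kernel):
  L0: frame=0x13 idx=28 entry=0x17007 [P=1 RW=1 US=1 PS=0]
  L1: frame=0x17 idx=20 entry=0x19005 [P=1 RW=0 US=1 PS=0]
  → PROTECTION_VIOLATION  (2 entries read)
#2 VA=0x1E000B3 (w,kernel):
  L0: frame=0x13 idx=15 entry=0x45004 [P=0 RW=0 US=1 PS=0]
  → PAGE_NOT_PRESENT  (1 entries read)
#3 VA=0x200FC04 (w,user):
  L0: frame=0x13 idx=16 entry=0x1D007 [P=1 RW=1 US=1 PS=0]
  L1: frame=0x1D idx=15 entry=0x1F007 [P=1 RW=1 US=1 PS=0]
  ✓ 0x1FC04  — 2 lookups
#4 VA=0x5AE1 (r,kernel):
  L0: frame=0x13 idx=0 entry=0x23007 [P=1 RW=1 US=1 PS=0]
  L1: frame=0x23 idx=5 entry=0x27007 [P=1 RW=1 US=1 PS=0]
  ✓ 0x27AE1  — 2 lookups
#5 VA=0x60130F (w,user):
  L0: frame=0x13 idx=3 entry=0x2B007 [P=1 RW=1 US=1 PS=0]
  L1: frame=0x2B idx=1 entry=0x2F007 [P=1 RW=1 US=1 PS=0]
  ✓ 0x2F30F  — 2 lookups
#6 VA=0x3E02065 (r,user):
  L0: frame=0x13 idx=31 entry=0x32007 [P=1 RW=1 US=1 PS=0]
  L1: frame=0x32 idx=2 entry=0x35007 [P=1 RW=1 US=1 PS=0]
  ✓ 0x35065  — 2 lookups
#7 VA=0x1A1E67E (w,kernel):
  L0: frame=0x13 idx=13 entry=0x39007 [P=1 RW=1 US=1 PS=0]
  L1: frame=0x39 idx=30 entry=0x3D007 [P=1 RW=1 US=1 PS=0]
  ✓ 0x3D67E  — 2 lookups

TLB: [["0x5", "0x27"], ["0x601", "0x2F"], ["0x3E02", "0x35"], ["0x1A1E", "0x3D"]]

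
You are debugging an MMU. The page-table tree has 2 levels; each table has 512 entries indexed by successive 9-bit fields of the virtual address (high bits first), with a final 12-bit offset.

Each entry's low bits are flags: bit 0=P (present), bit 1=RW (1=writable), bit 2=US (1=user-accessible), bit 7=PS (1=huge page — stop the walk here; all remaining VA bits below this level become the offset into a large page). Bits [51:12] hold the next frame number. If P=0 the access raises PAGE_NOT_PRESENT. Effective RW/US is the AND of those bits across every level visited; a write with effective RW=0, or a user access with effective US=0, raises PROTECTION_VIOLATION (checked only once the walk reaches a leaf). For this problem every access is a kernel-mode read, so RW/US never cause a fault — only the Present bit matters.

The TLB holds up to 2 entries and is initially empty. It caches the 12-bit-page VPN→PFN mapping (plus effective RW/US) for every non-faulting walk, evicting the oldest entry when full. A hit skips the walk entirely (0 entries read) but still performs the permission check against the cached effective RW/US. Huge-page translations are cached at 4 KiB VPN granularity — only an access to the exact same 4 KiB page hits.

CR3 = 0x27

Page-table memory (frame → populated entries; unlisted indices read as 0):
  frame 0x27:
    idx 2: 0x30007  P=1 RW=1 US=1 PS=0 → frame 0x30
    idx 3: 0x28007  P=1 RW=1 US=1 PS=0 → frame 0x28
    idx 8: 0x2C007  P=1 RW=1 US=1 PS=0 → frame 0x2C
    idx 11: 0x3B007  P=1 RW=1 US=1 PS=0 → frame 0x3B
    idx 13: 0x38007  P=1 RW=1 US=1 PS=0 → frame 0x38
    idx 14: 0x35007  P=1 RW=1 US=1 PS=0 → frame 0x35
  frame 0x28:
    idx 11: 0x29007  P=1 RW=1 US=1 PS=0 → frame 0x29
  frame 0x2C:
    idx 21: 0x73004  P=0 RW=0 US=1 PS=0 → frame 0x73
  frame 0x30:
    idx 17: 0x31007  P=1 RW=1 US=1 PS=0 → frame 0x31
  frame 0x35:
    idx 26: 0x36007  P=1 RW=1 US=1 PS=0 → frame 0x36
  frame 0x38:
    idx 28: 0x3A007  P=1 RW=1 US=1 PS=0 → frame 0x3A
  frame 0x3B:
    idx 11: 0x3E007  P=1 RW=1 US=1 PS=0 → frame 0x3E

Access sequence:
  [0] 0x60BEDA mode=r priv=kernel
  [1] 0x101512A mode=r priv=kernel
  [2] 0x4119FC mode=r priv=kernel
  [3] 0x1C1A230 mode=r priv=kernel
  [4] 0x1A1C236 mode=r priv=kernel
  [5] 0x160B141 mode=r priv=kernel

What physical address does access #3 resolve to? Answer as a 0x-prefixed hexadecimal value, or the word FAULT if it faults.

Per-access translation:
#0 VA=0x60BEDA (r,kernel):
  L0 @0x27[3] → 0x28007  P=1,RW=1,US=1,PS=0
  L1 @0x28[11] → 0x29007  P=1,RW=1,US=1,PS=0
  ✓ 0x29EDA  — 2 lookups
#1 VA=0x101512A (r,kernel):
  L0 @0x27[8] → 0x2C007  P=1,RW=1,US=1,PS=0
  L1 @0x2C[21] → 0x73004  P=0,RW=0,US=1,PS=0
  → PAGE_NOT_PRESENT  (2 entries read)
#2 VA=0x4119FC (r,kernel):
  L0 @0x27[2] → 0x30007  P=1,RW=1,US=1,PS=0
  L1 @0x30[17] → 0x31007  P=1,RW=1,US=1,PS=0
  ✓ 0x319FC  — 2 lookups
#3 VA=0x1C1A230 (r,kernel):
  L0 @0x27[14] → 0x35007  P=1,RW=1,US=1,PS=0
  L1 @0x35[26] → 0x36007  P=1,RW=1,US=1,PS=0
  ✓ 0x36230  — 2 lookups
#4 VA=0x1A1C236 (r,kernel):
  L0 @0x27[13] → 0x38007  P=1,RW=1,US=1,PS=0
  L1 @0x38[28] → 0x3A007  P=1,RW=1,US=1,PS=0
  ✓ 0x3A236  — 2 lookups
#5 VA=0x160B141 (r,kernel):
  L0 @0x27[11] → 0x3B007  P=1,RW=1,US=1,PS=0
  L1 @0x3B[11] → 0x3E007  P=1,RW=1,US=1,PS=0
  ✓ 0x3E141  — 2 lookups

Access #3 PA: 0x36230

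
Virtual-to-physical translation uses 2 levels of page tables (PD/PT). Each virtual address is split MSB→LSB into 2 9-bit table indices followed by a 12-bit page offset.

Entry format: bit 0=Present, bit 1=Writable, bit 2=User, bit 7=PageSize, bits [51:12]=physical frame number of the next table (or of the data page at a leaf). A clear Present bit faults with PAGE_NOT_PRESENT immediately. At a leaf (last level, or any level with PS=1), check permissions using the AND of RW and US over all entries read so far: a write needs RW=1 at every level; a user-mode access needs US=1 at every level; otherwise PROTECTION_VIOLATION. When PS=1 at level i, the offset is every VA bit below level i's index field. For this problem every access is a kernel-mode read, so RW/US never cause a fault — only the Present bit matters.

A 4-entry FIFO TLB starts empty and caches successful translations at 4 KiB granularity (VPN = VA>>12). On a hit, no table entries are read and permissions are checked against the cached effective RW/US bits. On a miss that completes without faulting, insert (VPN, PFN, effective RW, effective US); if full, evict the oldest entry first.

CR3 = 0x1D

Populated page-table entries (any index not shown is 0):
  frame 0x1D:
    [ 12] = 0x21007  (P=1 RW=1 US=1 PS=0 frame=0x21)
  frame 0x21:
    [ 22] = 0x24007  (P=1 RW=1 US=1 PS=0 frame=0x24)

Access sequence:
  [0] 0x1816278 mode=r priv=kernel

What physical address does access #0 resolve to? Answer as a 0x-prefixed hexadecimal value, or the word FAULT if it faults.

Per-access translation:
#0 VA=0x1816278 (r,kernel):
  lvl0: tbl 0x1D, slot 12 ⇒ 0x21007 (P1/RW1/US1/PS0)
  lvl1: tbl 0x21, slot 22 ⇒ 0x24007 (P1/RW1/US1/PS0)
  ⇒ phys 0x24278  [2 reads]

Access #0 PA: 0x24278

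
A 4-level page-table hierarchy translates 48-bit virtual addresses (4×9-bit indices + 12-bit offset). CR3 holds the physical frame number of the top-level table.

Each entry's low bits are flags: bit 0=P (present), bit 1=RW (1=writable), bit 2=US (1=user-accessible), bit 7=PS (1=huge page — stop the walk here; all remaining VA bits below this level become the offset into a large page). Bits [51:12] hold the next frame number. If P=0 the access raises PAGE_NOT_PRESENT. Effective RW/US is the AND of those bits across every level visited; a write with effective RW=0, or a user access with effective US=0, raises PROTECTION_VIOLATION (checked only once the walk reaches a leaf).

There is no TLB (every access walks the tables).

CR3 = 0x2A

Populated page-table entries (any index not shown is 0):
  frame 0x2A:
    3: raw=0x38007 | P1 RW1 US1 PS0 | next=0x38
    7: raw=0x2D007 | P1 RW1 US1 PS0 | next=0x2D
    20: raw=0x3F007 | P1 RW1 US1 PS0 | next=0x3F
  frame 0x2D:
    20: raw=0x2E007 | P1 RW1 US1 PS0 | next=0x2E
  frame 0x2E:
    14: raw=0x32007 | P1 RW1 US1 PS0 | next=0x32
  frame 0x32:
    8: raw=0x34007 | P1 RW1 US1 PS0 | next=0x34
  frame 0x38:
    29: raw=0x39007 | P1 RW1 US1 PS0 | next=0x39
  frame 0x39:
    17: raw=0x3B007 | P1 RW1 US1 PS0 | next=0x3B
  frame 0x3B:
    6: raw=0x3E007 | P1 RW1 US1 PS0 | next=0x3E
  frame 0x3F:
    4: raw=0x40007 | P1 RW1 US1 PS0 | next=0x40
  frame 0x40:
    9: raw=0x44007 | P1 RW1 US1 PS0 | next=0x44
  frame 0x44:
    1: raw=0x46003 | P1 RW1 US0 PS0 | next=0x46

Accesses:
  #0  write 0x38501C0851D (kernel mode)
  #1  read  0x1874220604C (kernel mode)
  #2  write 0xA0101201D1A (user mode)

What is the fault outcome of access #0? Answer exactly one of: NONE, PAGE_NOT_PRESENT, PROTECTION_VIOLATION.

Per-access translation:
#0 VA=0x38501C0851D (w,kernel):
  L0: frame=0x2A idx=7 entry=0x2D007 [P=1 RW=1 US=1 PS=0]
  L1: frame=0x2D idx=20 entry=0x2E007 [P=1 RW=1 US=1 PS=0]
  L2: frame=0x2E idx=14 entry=0x32007 [P=1 RW=1 US=1 PS=0]
  L3: frame=0x32 idx=8 entry=0x34007 [P=1 RW=1 US=1 PS=0]
  ⇒ phys 0x3451D  [4 reads]
#1 VA=0x1874220604C (r,kernel):
  L0: frame=0x2A idx=3 entry=0x38007 [P=1 RW=1 US=1 PS=0]
  L1: frame=0x38 idx=29 entry=0x39007 [P=1 RW=1 US=1 PS=0]
  L2: frame=0x39 idx=17 entry=0x3B007 [P=1 RW=1 US=1 PS=0]
  L3: frame=0x3B idx=6 entry=0x3E007 [P=1 RW=1 US=1 PS=0]
  ⇒ phys 0x3E04C  [4 reads]
#2 VA=0xA0101201D1A (w,user):
  L0: frame=0x2A idx=20 entry=0x3F007 [P=1 RW=1 US=1 PS=0]
  L1: frame=0x3F idx=4 entry=0x40007 [P=1 RW=1 US=1 PS=0]
  L2: frame=0x40 idx=9 entry=0x44007 [P=1 RW=1 US=1 PS=0]
  L3: frame=0x44 idx=1 entry=0x46003 [P=1 RW=1 US=0 PS=0]
  ⇒ fault: PROTECTION_VIOLATION  — 4 lookups

Access #0 fault: NONE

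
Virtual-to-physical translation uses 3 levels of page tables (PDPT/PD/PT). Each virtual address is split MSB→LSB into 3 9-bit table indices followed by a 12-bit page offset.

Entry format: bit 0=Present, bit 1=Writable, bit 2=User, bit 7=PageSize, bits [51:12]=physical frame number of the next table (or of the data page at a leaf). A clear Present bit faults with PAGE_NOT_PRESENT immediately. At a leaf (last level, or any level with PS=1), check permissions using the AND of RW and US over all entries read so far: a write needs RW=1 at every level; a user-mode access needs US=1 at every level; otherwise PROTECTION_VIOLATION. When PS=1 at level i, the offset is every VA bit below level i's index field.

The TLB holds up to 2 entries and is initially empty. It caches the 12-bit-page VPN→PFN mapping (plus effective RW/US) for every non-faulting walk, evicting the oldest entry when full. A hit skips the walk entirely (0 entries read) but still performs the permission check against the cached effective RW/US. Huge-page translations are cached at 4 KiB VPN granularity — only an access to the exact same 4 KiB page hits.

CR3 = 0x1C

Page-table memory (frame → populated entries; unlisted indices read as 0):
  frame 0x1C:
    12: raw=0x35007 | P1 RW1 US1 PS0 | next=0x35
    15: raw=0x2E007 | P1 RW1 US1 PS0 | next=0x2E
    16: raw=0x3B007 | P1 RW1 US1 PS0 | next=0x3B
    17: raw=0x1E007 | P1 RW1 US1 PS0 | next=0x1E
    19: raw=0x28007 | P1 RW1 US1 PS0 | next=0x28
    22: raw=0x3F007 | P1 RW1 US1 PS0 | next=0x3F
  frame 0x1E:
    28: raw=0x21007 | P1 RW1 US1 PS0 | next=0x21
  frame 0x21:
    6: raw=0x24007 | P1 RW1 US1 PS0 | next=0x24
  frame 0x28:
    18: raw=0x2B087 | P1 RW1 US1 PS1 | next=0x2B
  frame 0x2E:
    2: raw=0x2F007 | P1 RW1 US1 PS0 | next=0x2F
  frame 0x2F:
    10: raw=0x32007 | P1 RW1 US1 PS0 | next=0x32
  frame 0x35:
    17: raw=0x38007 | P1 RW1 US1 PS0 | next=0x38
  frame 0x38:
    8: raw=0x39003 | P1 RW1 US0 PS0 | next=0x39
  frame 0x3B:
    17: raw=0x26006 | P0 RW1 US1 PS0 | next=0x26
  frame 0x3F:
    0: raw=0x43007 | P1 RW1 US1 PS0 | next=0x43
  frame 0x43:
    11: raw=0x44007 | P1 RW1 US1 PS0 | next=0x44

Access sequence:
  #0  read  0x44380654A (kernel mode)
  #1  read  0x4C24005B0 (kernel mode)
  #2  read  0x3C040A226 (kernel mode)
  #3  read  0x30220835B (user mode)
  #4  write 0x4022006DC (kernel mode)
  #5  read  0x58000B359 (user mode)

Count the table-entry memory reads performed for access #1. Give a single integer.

Walk each access:
#0 VA=0x44380654A (r,kernel):
  lvl0: tbl 0x1C, slot 17 ⇒ 0x1E007 (P1/RW1/US1/PS0)
  lvl1: tbl 0x1E, slot 28 ⇒ 0x21007 (P1/RW1/US1/PS0)
  lvl2: tbl 0x21, slot 6 ⇒ 0x24007 (P1/RW1/US1/PS0)
  → PA=0x2454A  (3 entries read)
#1 VA=0x4C24005B0 (r,kernel):
  lvl0: tbl 0x1C, slot 19 ⇒ 0x28007 (P1/RW1/US1/PS0)
  lvl1: tbl 0x28, slot 18 ⇒ 0x2B087 (P1/RW1/US1/PS1)
  → PA=0x2B5B0 (huge @L1)  (2 entries read)
#2 VA=0x3C040A226 (r,kernel):
  lvl0: tbl 0x1C, slot 15 ⇒ 0x2E007 (P1/RW1/US1/PS0)
  lvl1: tbl 0x2E, slot 2 ⇒ 0x2F007 (P1/RW1/US1/PS0)
  lvl2: tbl 0x2F, slot 10 ⇒ 0x32007 (P1/RW1/US1/PS0)
  → PA=0x32226  (3 entries read)
#3 VA=0x30220835B (r,user):
  lvl0: tbl 0x1C, slot 12 ⇒ 0x35007 (P1/RW1/US1/PS0)
  lvl1: tbl 0x35, slot 17 ⇒ 0x38007 (P1/RW1/US1/PS0)
  lvl2: tbl 0x38, slot 8 ⇒ 0x39003 (P1/RW1/US0/PS0)
  → PROTECTION_VIOLATION  (3 entries read)
#4 VA=0x4022006DC (w,kernel):
  lvl0: tbl 0x1C, slot 16 ⇒ 0x3B007 (P1/RW1/US1/PS0)
  lvl1: tbl 0x3B, slot 17 ⇒ 0x26006 (P0/RW1/US1/PS0)
  → PAGE_NOT_PRESENT  (2 entries read)
#5 VA=0x58000B359 (r,user):
  lvl0: tbl 0x1C, slot 22 ⇒ 0x3F007 (P1/RW1/US1/PS0)
  lvl1: tbl 0x3F, slot 0 ⇒ 0x43007 (P1/RW1/US1/PS0)
  lvl2: tbl 0x43, slot 11 ⇒ 0x44007 (P1/RW1/US1/PS0)
  → PA=0x44359  (3 entries read)

Entries read for #1: 2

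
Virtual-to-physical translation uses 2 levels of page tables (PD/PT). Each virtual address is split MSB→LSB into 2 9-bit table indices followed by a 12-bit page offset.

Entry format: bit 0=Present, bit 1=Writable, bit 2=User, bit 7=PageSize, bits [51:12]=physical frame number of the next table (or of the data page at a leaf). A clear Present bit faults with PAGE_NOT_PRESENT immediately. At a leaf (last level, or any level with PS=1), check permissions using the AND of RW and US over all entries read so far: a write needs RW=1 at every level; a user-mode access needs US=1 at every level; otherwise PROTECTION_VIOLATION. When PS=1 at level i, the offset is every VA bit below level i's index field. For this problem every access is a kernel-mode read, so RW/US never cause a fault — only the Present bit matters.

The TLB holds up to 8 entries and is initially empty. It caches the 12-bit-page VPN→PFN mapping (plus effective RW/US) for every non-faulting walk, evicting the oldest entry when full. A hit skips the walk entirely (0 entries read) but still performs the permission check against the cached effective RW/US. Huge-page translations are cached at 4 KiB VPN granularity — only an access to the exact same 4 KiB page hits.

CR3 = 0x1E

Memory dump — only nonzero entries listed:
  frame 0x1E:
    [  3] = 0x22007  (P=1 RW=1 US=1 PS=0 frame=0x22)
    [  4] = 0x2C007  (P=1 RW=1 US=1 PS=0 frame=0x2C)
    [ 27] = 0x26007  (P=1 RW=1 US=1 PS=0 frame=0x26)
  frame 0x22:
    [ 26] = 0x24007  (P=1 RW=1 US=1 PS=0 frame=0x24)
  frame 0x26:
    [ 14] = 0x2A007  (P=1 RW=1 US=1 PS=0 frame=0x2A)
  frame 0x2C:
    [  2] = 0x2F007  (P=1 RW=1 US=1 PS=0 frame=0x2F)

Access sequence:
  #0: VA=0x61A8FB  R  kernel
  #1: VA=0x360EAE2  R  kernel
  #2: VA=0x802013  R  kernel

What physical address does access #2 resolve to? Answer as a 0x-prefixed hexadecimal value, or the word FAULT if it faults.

Walk each access:
#0 VA=0x61A8FB (r,kernel):
  [0] read 0x1E idx=3: raw=0x22007 flags P=1 W=1 U=1 S=0
  [1] read 0x22 idx=26: raw=0x24007 flags P=1 W=1 U=1 S=0
  → PA=0x248FB  (2 entries read)
#1 VA=0x360EAE2 (r,kernel):
  [0] read 0x1E idx=27: raw=0x26007 flags P=1 W=1 U=1 S=0
  [1] read 0x26 idx=14: raw=0x2A007 flags P=1 W=1 U=1 S=0
  → PA=0x2AAE2  (2 entries read)
#2 VA=0x802013 (r,kernel):
  [0] read 0x1E idx=4: raw=0x2C007 flags P=1 W=1 U=1 S=0
  [1] read 0x2C idx=2: raw=0x2F007 flags P=1 W=1 U=1 S=0
  → PA=0x2F013  (2 entries read)

Access #2 PA: 0x2F013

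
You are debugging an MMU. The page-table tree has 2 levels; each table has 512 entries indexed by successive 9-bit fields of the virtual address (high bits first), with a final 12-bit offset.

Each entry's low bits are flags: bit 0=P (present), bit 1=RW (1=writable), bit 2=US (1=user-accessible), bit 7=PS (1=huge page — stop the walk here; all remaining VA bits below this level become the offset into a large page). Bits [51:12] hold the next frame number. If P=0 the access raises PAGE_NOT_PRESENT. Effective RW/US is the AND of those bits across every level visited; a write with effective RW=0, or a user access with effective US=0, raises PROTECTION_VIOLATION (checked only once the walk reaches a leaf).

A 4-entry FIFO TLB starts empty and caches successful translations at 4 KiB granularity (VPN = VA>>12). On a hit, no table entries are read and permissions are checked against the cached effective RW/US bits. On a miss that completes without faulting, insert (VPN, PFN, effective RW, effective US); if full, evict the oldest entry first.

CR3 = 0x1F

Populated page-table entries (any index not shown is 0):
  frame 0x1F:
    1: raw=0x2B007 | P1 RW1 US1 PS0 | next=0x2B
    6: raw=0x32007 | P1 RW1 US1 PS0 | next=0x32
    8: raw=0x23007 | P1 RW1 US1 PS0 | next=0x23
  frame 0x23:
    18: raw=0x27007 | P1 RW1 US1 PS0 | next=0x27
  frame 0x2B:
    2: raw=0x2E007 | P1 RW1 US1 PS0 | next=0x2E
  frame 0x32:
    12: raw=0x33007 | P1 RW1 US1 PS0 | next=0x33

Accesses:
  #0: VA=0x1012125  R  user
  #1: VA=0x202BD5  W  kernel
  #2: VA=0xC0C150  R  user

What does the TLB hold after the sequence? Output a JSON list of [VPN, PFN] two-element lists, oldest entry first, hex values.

Per-access translation:
#0 VA=0x1012125 (r,user):
  L0 @0x1F[8] → 0x23007  P=1,RW=1,US=1,PS=0
  L1 @0x23[18] → 0x27007  P=1,RW=1,US=1,PS=0
  ⇒ phys 0x27125  [2 reads]
#1 VA=0x202BD5 (w,kernel):
  L0 @0x1F[1] → 0x2B007  P=1,RW=1,US=1,PS=0
  L1 @0x2B[2] → 0x2E007  P=1,RW=1,US=1,PS=0
  ⇒ phys 0x2EBD5  [2 reads]
#2 VA=0xC0C150 (r,user):
  L0 @0x1F[6] → 0x32007  P=1,RW=1,US=1,PS=0
  L1 @0x32[12] → 0x33007  P=1,RW=1,US=1,PS=0
  ⇒ phys 0x33150  [2 reads]

TLB: [["0x1012", "0x27"], ["0x202", "0x2E"], ["0xC0C", "0x33"]]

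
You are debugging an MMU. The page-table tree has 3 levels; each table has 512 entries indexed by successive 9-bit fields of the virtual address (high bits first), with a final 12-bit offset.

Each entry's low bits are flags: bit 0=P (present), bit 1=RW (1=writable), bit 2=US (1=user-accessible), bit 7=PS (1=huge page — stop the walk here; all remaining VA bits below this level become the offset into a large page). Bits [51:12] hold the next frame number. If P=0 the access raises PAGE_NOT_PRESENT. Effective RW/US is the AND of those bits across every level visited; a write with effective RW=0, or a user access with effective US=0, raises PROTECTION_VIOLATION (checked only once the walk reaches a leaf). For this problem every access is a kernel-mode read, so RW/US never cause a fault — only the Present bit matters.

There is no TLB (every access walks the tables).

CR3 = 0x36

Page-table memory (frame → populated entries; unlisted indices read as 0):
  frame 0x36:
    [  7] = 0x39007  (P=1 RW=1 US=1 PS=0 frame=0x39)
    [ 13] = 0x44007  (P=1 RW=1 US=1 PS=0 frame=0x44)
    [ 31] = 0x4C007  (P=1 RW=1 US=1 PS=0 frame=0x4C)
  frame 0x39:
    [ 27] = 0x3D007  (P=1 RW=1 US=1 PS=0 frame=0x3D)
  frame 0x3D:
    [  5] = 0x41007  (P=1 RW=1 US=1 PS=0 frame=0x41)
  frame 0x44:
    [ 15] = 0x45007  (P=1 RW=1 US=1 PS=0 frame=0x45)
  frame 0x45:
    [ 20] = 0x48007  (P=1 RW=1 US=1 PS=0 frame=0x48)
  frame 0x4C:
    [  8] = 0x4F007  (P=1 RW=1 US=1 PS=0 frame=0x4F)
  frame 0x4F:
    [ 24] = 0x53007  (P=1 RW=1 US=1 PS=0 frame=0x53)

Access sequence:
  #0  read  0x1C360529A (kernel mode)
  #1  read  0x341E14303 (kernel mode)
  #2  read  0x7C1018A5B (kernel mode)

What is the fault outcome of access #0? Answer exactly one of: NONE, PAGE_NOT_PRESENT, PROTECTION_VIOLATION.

Trace:
#0 VA=0x1C360529A (r,kernel):
  L0 @0x36[7] → 0x39007  P=1,RW=1,US=1,PS=0
  L1 @0x39[27] → 0x3D007  P=1,RW=1,US=1,PS=0
  L2 @0x3D[5] → 0x41007  P=1,RW=1,US=1,PS=0
  → PA=0x4129A  (3 entries read)
#1 VA=0x341E14303 (r,kernel):
  L0 @0x36[13] → 0x44007  P=1,RW=1,US=1,PS=0
  L1 @0x44[15] → 0x45007  P=1,RW=1,US=1,PS=0
  L2 @0x45[20] → 0x48007  P=1,RW=1,US=1,PS=0
  → PA=0x48303  (3 entries read)
#2 VA=0x7C1018A5B (r,kernel):
  L0 @0x36[31] → 0x4C007  P=1,RW=1,US=1,PS=0
  L1 @0x4C[8] → 0x4F007  P=1,RW=1,US=1,PS=0
  L2 @0x4F[24] → 0x53007  P=1,RW=1,US=1,PS=0
  → PA=0x53A5B  (3 entries read)

Access #0 fault: NONE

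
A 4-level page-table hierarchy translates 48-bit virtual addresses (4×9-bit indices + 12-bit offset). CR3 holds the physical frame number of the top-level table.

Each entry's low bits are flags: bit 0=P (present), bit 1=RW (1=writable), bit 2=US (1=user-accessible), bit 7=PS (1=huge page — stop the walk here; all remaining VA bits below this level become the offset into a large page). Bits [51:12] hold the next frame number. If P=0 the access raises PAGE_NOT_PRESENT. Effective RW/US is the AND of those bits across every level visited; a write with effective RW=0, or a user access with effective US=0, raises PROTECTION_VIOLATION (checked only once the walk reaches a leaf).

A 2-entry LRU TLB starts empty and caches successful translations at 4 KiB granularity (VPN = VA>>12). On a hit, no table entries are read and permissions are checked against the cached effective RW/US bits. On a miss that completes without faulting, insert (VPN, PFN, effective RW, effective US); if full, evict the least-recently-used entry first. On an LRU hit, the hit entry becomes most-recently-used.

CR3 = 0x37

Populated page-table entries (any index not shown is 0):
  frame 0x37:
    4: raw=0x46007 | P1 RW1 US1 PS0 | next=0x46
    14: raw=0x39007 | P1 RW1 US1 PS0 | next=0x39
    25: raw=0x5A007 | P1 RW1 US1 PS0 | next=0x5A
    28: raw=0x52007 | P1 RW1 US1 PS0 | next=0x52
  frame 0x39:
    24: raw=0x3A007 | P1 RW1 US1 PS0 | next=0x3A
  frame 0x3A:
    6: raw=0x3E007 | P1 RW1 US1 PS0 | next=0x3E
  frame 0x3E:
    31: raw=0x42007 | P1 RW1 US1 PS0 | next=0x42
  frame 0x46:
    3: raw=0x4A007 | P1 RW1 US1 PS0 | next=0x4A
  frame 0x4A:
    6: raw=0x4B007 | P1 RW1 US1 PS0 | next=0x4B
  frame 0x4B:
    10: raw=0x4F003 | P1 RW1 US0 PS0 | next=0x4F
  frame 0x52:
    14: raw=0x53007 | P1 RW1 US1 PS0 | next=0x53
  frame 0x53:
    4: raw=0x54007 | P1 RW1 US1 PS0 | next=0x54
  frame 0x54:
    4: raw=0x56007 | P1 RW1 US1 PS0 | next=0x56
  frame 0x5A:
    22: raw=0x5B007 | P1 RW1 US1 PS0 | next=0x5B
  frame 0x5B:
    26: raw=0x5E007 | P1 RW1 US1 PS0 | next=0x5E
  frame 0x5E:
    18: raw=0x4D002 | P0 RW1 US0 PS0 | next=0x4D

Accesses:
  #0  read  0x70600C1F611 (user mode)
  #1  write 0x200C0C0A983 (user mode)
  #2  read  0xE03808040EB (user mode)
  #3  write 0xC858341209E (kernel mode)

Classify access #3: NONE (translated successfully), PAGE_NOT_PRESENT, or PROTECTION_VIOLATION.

Per-access translation:
#0 VA=0x70600C1F611 (r,user):
  L0: frame=0x37 idx=14 entry=0x39007 [P=1 RW=1 US=1 PS=0]
  L1: frame=0x39 idx=24 entry=0x3A007 [P=1 RW=1 US=1 PS=0]
  L2: frame=0x3A idx=6 entry=0x3E007 [P=1 RW=1 US=1 PS=0]
  L3: frame=0x3E idx=31 entry=0x42007 [P=1 RW=1 US=1 PS=0]
  → PA=0x42611  (4 entries read)
#1 VA=0x200C0C0A983 (w,user):
  L0: frame=0x37 idx=4 entry=0x46007 [P=1 RW=1 US=1 PS=0]
  L1: frame=0x46 idx=3 entry=0x4A007 [P=1 RW=1 US=1 PS=0]
  L2: frame=0x4A idx=6 entry=0x4B007 [P=1 RW=1 US=1 PS=0]
  L3: frame=0x4B idx=10 entry=0x4F003 [P=1 RW=1 US=0 PS=0]
  ✗ PROTECTION_VIOLATION  [4 reads]
#2 VA=0xE03808040EB (r,user):
  L0: frame=0x37 idx=28 entry=0x52007 [P=1 RW=1 US=1 PS=0]
  L1: frame=0x52 idx=14 entry=0x53007 [P=1 RW=1 US=1 PS=0]
  L2: frame=0x53 idx=4 entry=0x54007 [P=1 RW=1 US=1 PS=0]
  L3: frame=0x54 idx=4 entry=0x56007 [P=1 RW=1 US=1 PS=0]
  → PA=0x560EB  (4 entries read)
#3 VA=0xC858341209E (w,kernel):
  L0: frame=0x37 idx=25 entry=0x5A007 [P=1 RW=1 US=1 PS=0]
  L1: frame=0x5A idx=22 entry=0x5B007 [P=1 RW=1 US=1 PS=0]
  L2: frame=0x5B idx=26 entry=0x5E007 [P=1 RW=1 US=1 PS=0]
  L3: frame=0x5E idx=18 entry=0x4D002 [P=0 RW=1 US=0 PS=0]
  ✗ PAGE_NOT_PRESENT  [4 reads]

Access #3 fault: PAGE_NOT_PRESENT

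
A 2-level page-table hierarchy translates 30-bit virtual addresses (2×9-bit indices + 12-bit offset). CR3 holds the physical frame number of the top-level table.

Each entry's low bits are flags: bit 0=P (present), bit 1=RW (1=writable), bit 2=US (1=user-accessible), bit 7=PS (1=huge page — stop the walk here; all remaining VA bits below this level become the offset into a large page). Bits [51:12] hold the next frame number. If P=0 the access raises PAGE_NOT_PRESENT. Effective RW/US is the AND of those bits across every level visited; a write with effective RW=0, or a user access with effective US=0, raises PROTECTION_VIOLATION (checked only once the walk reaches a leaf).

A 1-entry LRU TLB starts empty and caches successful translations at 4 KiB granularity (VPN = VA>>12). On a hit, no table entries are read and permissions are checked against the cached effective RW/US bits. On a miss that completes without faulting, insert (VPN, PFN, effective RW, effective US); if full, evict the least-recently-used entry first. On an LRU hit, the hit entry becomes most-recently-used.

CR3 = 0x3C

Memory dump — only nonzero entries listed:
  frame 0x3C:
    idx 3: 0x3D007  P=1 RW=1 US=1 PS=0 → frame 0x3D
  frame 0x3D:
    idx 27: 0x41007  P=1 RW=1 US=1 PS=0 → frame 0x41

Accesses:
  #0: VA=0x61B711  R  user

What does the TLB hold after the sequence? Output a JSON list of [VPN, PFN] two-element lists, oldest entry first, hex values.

Walk each access:
#0 VA=0x61B711 (r,user):
  L0: frame=0x3C idx=3 entry=0x3D007 [P=1 RW=1 US=1 PS=0]
  L1: frame=0x3D idx=27 entry=0x41007 [P=1 RW=1 US=1 PS=0]
  ✓ 0x41711  — 2 lookups

TLB: [["0x61B", "0x41"]]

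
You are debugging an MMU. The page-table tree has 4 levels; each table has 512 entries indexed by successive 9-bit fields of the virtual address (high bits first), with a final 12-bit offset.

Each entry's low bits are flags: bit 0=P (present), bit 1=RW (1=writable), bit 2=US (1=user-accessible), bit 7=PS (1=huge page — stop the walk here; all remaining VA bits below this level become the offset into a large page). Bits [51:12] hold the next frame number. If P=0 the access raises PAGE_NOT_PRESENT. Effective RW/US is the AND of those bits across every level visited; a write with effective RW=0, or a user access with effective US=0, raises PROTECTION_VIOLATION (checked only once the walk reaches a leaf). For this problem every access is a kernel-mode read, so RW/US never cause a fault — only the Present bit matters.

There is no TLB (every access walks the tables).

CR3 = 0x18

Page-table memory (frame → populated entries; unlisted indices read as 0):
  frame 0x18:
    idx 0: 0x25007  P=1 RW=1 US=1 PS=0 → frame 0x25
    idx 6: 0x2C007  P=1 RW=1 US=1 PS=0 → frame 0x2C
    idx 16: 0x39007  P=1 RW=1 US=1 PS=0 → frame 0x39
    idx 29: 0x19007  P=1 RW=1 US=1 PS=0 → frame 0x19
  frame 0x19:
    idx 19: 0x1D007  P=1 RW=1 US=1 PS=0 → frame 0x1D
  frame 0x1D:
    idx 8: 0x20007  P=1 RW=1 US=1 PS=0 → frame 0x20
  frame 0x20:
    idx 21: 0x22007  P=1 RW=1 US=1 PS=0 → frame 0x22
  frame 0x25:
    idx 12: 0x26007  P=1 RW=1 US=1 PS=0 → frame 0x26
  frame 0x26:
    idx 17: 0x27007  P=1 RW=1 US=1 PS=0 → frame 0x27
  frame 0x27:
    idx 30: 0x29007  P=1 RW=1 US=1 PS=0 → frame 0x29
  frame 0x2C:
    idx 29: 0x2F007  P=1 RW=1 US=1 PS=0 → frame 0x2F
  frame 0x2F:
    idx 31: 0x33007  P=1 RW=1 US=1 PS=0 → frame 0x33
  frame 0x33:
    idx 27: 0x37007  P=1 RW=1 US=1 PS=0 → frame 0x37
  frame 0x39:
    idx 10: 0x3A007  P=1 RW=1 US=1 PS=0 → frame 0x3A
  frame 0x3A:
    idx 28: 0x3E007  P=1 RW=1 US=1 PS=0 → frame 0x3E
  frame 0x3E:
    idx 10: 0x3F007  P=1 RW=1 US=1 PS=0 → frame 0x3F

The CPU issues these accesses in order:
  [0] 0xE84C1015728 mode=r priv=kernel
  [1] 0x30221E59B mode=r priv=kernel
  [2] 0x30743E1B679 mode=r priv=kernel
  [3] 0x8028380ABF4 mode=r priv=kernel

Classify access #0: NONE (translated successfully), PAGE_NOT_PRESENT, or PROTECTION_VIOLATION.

Walk each access:
#0 VA=0xE84C1015728 (r,kernel):
  L0 @0x18[29] → 0x19007  P=1,RW=1,US=1,PS=0
  L1 @0x19[19] → 0x1D007  P=1,RW=1,US=1,PS=0
  L2 @0x1D[8] → 0x20007  P=1,RW=1,US=1,PS=0
  L3 @0x20[21] → 0x22007  P=1,RW=1,US=1,PS=0
  → PA=0x22728  (4 entries read)
#1 VA=0x30221E59B (r,kernel):
  L0 @0x18[0] → 0x25007  P=1,RW=1,US=1,PS=0
  L1 @0x25[12] → 0x26007  P=1,RW=1,US=1,PS=0
  L2 @0x26[17] → 0x27007  P=1,RW=1,US=1,PS=0
  L3 @0x27[30] → 0x29007  P=1,RW=1,US=1,PS=0
  → PA=0x2959B  (4 entries read)
#2 VA=0x30743E1B679 (r,kernel):
  L0 @0x18[6] → 0x2C007  P=1,RW=1,US=1,PS=0
  L1 @0x2C[29] → 0x2F007  P=1,RW=1,US=1,PS=0
  L2 @0x2F[31] → 0x33007  P=1,RW=1,US=1,PS=0
  L3 @0x33[27] → 0x37007  P=1,RW=1,US=1,PS=0
  → PA=0x37679  (4 entries read)
#3 VA=0x8028380ABF4 (r,kernel):
  L0 @0x18[16] → 0x39007  P=1,RW=1,US=1,PS=0
  L1 @0x39[10] → 0x3A007  P=1,RW=1,US=1,PS=0
  L2 @0x3A[28] → 0x3E007  P=1,RW=1,US=1,PS=0
  L3 @0x3E[10] → 0x3F007  P=1,RW=1,US=1,PS=0
  → PA=0x3FBF4  (4 entries read)

Access #0 fault: NONE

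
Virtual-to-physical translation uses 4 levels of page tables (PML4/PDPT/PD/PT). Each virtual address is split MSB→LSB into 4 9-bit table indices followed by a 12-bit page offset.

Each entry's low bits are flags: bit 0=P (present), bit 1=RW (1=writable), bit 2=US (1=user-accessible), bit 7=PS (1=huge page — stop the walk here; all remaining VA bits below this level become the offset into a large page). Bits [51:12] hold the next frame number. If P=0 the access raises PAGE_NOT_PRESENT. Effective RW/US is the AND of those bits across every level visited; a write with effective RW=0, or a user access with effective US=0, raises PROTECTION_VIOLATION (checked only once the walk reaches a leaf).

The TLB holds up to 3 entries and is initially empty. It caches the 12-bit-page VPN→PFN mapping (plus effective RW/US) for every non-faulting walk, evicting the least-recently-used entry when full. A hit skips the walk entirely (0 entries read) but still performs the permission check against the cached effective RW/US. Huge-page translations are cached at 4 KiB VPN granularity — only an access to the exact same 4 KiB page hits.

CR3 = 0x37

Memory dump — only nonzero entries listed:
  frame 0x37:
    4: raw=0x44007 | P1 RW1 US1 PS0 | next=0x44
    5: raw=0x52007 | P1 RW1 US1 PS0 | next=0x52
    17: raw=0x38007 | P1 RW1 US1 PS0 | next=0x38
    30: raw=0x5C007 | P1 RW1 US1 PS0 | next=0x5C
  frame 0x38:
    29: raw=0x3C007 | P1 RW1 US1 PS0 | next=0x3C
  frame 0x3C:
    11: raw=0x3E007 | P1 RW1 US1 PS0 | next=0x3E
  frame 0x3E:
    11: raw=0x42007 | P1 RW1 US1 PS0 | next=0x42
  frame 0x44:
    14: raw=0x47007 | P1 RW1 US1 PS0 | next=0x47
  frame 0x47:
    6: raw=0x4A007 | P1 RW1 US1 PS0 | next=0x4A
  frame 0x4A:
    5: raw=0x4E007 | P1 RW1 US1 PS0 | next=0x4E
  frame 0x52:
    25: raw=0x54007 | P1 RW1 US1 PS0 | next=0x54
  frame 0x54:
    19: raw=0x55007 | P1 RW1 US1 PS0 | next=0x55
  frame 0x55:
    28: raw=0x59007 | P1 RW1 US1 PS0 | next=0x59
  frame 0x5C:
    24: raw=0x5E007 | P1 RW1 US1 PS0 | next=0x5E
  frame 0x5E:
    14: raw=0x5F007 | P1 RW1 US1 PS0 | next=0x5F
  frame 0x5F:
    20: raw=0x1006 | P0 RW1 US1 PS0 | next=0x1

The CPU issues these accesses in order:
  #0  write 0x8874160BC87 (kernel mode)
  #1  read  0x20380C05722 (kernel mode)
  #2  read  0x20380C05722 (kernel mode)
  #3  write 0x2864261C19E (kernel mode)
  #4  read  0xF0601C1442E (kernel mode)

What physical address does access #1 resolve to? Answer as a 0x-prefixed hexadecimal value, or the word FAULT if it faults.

Per-access translation:
#0 VA=0x8874160BC87 (w,kernel):
  lvl0: tbl 0x37, slot 17 ⇒ 0x38007 (P1/RW1/US1/PS0)
  lvl1: tbl 0x38, slot 29 ⇒ 0x3C007 (P1/RW1/US1/PS0)
  lvl2: tbl 0x3C, slot 11 ⇒ 0x3E007 (P1/RW1/US1/PS0)
  lvl3: tbl 0x3E, slot 11 ⇒ 0x42007 (P1/RW1/US1/PS0)
  ⇒ phys 0x42C87  [4 reads]
#1 VA=0x20380C05722 (r,kernel):
  lvl0: tbl 0x37, slot 4 ⇒ 0x44007 (P1/RW1/US1/PS0)
  lvl1: tbl 0x44, slot 14 ⇒ 0x47007 (P1/RW1/US1/PS0)
  lvl2: tbl 0x47, slot 6 ⇒ 0x4A007 (P1/RW1/US1/PS0)
  lvl3: tbl 0x4A, slot 5 ⇒ 0x4E007 (P1/RW1/US1/PS0)
  ⇒ phys 0x4E722  [4 reads]
#2 VA=0x20380C05722 (r,kernel):
  TLB hit vpn=0x20380C05 → PA=0x4E722
#3 VA=0x2864261C19E (w,kernel):
  lvl0: tbl 0x37, slot 5 ⇒ 0x52007 (P1/RW1/US1/PS0)
  lvl1: tbl 0x52, slot 25 ⇒ 0x54007 (P1/RW1/US1/PS0)
  lvl2: tbl 0x54, slot 19 ⇒ 0x55007 (P1/RW1/US1/PS0)
  lvl3: tbl 0x55, slot 28 ⇒ 0x59007 (P1/RW1/US1/PS0)
  ⇒ phys 0x5919E  [4 reads]
#4 VA=0xF0601C1442E (r,kernel):
  lvl0: tbl 0x37, slot 30 ⇒ 0x5C007 (P1/RW1/US1/PS0)
  lvl1: tbl 0x5C, slot 24 ⇒ 0x5E007 (P1/RW1/US1/PS0)
  lvl2: tbl 0x5E, slot 14 ⇒ 0x5F007 (P1/RW1/US1/PS0)
  lvl3: tbl 0x5F, slot 20 ⇒ 0x1006 (P0/RW1/US1/PS0)
  → PAGE_NOT_PRESENT  (4 entries read)

Access #1 PA: 0x4E722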